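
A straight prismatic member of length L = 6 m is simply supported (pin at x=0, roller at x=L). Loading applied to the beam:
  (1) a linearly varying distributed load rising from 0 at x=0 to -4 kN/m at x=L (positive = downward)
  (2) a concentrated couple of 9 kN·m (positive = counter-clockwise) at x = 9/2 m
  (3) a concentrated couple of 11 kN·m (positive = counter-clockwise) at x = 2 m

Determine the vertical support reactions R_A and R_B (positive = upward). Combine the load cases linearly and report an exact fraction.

Load 1 — triangular load w₀=-4 kN/m (0→w₀ over full span):
  R_A = w₀L/6 = (-4)·6/6 = -4 kN
  R_B = w₀L/3 = (-4)·6/3 = -8 kN
Load 2 — applied couple M₀=9 kN·m at a=9/2 m (b=L-a=3/2):
  R_A = M₀/L = 9/6 = 3/2 kN
  R_B = -M₀/L = -9/6 = -3/2 kN
Load 3 — applied couple M₀=11 kN·m at a=2 m (b=L-a=4):
  R_A = M₀/L = 11/6 kN
  R_B = -M₀/L = -11/6 kN
Superposition: R_A = -2/3 kN, R_B = -34/3 kN

R_A = -2/3 kN, R_B = -34/3 kN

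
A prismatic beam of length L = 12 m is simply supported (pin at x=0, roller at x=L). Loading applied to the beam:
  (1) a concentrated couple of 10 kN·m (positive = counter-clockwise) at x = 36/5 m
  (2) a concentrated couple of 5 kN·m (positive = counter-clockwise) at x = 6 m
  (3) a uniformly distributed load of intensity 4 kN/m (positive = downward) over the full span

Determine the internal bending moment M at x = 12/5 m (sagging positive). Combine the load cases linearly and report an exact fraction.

M(12/5) = 1227/25 kN·m

Load 1 — applied couple M₀=10 kN·m at a=36/5 m (b=L-a=24/5):
  M_1 = M₀x/L  [x≤a] = 10·(12/5)/12 = 2 kN·m
Load 2 — applied couple M₀=5 kN·m at a=6 m (b=L-a=6):
  M_2 = M₀x/L  [x≤a] = 5·(12/5)/12 = 1 kN·m
Load 3 — uniform load w=4 kN/m over full span:
  M_3 = wx(L-x)/2 = 4·(12/5)·(12-(12/5))/2 = 1152/25 kN·m
Superposition: M = Σ M_i = 1227/25 kN·m ≈ 49.080000 kN·m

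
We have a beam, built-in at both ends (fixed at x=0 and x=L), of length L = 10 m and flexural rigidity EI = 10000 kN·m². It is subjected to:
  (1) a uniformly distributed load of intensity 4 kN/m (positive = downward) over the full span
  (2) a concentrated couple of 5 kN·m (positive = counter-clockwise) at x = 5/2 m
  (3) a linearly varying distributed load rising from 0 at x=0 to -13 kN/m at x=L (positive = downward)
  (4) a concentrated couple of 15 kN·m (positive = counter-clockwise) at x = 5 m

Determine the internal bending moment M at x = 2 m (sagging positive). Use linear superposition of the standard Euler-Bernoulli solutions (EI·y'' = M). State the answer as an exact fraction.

Load 1 — uniform load w=4 kN/m over full span:
  M_1 = wLx/2 - wL²/12 - wx²/2 = 4·10·2/2 - 4·10²/12 - 4·2²/2 = -4/3 kN·m
Load 2 — applied couple M₀=5 kN·m at a=5/2 m (b=L-a=15/2):
  M_2 = R_Ax - M_A  [x≤a] with R_A=9/16, M_A=-15/16 = (9/16)·2 - (-15/16) = 33/16 kN·m
Load 3 — triangular load w₀=-13 kN/m (0→w₀ over full span):
  M_3 = 3w₀Lx/20 - w₀L²/30 - w₀x³/(6L) = 3·(-13)·10·2/20 - (-13)·10²/30 - (-13)·2³/(6·10) = 91/15 kN·m
Load 4 — applied couple M₀=15 kN·m at a=5 m (b=L-a=5):
  M_4 = R_Ax - M_A  [x≤a] with R_A=9/4, M_A=15/4 = (9/4)·2 - (15/4) = 3/4 kN·m
Superposition: M = Σ M_i = 1811/240 kN·m ≈ 7.545833 kN·m

M(2) = 1811/240 kN·m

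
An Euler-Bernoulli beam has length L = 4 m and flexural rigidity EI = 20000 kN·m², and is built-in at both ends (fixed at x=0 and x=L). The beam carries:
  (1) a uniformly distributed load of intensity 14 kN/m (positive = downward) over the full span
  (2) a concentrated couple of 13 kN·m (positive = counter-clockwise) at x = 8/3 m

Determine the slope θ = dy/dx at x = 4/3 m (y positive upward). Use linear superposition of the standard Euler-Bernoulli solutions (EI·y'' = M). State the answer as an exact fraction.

Load 1 — uniform load w=14 kN/m over full span:
  θ_1 = -wx(L-x)(L-2x)/(12EI) = -14·(4/3)·(4-(4/3))·(4-2·(4/3))/(12·20000) = -14/50625 rad
Load 2 — applied couple M₀=13 kN·m at a=8/3 m (b=L-a=4/3):
  θ_2 = (R_Ax²/2 - M_Ax)/EI  [x≤a] with R_A=13/3, M_A=13/3 = ((13/3)·(4/3)²/2 - (13/3)·(4/3))/20000 = -13/135000 rad
Superposition: θ = Σ θ_i = -151/405000 rad ≈ -0.000373 rad

θ(4/3) = -151/405000 rad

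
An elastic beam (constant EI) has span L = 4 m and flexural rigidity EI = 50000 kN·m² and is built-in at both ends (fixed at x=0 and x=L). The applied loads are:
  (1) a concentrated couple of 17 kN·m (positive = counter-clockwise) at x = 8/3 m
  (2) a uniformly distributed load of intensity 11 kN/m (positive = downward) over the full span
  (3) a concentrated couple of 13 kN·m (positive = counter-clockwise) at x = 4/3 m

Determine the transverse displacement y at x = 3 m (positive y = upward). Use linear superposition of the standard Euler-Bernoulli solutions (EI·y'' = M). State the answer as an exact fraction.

y(3) = -29/400000 m

Load 1 — applied couple M₀=17 kN·m at a=8/3 m (b=L-a=4/3):
  y_1 = (R_Ax³/6 - M_Ax²/2 - M₀(x-a)²/2)/EI  [x>a] with R_A=17/3, M_A=17/3 = ((17/3)·3³/6 - (17/3)·3²/2 - 17·(3-(8/3))²/2)/50000 = -17/900000 m
Load 2 — uniform load w=11 kN/m over full span:
  y_2 = -wx²(L-x)²/(24EI) = -11·3²·(4-3)²/(24·50000) = -33/400000 m
Load 3 — applied couple M₀=13 kN·m at a=4/3 m (b=L-a=8/3):
  y_3 = (R_Ax³/6 - M_Ax²/2 - M₀(x-a)²/2)/EI  [x>a] with R_A=13/3, M_A=0 = ((13/3)·3³/6 - 0·3²/2 - 13·(3-(4/3))²/2)/50000 = 13/450000 m
Superposition: y = Σ y_i = -29/400000 m ≈ -0.000073 m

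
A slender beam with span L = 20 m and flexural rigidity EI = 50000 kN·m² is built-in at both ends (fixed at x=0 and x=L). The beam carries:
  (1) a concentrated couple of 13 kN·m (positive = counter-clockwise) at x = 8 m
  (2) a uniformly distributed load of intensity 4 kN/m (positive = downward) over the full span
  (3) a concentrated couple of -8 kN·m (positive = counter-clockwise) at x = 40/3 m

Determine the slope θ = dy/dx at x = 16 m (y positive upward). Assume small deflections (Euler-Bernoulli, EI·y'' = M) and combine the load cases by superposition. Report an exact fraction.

θ(16) = 11371/2343750 rad

Load 1 — applied couple M₀=13 kN·m at a=8 m (b=L-a=12):
  θ_1 = (R_Ax²/2 - M_Ax - M₀(x-a))/EI  [x>a] with R_A=117/125, M_A=39/25 = ((117/125)·16²/2 - (39/25)·16 - 13·(16-8))/50000 = -143/781250 rad
Load 2 — uniform load w=4 kN/m over full span:
  θ_2 = -wx(L-x)(L-2x)/(12EI) = -4·16·(20-16)·(20-2·16)/(12·50000) = 16/3125 rad
Load 3 — applied couple M₀=-8 kN·m at a=40/3 m (b=L-a=20/3):
  θ_3 = (R_Ax²/2 - M_Ax - M₀(x-a))/EI  [x>a] with R_A=-8/15, M_A=-8/3 = ((-8/15)·16²/2 - (-8/3)·16 - (-8)·(16-(40/3)))/50000 = -4/46875 rad
Superposition: θ = Σ θ_i = 11371/2343750 rad ≈ 0.004852 rad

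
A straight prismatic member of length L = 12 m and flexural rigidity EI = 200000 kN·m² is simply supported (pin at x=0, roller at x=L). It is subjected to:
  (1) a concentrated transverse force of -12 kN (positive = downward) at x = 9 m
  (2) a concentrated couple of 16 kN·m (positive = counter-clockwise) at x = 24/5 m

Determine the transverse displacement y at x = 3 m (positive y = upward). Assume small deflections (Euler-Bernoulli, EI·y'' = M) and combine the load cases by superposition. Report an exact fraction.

y(3) = 5067/5000000 m

Load 1 — point force P=-12 kN at a=9 m (b=L-a=3):
  y_1 = -Pbx(L²-b²-x²)/(6LEI)  [x≤a] = -(-12)·3·3·(12²-3²-3²)/(6·12·200000) = 189/200000 m
Load 2 — applied couple M₀=16 kN·m at a=24/5 m (b=L-a=36/5):
  y_2 = (M₀x³/(6L)+C₁x)/EI  [x≤a] with C₁=M₀(3b²-L²)/(6L)=64/25 = (16·3³/(6·12)+(64/25)·3)/200000 = 171/2500000 m
Superposition: y = Σ y_i = 5067/5000000 m ≈ 0.001013 m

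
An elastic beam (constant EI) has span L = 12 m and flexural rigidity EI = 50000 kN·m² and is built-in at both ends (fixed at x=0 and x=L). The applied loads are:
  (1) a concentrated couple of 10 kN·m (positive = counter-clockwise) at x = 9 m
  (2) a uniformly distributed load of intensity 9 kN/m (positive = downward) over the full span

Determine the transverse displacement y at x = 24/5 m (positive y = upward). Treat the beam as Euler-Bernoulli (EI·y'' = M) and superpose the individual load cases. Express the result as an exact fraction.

Load 1 — applied couple M₀=10 kN·m at a=9 m (b=L-a=3):
  y_1 = (R_Ax³/6 - M_Ax²/2)/EI  [x≤a] with R_A=15/16, M_A=25/8 = ((15/16)·(24/5)³/6 - (25/8)·(24/5)²/2)/50000 = -117/312500 m
Load 2 — uniform load w=9 kN/m over full span:
  y_2 = -wx²(L-x)²/(24EI) = -9·(24/5)²·(12-(24/5))²/(24·50000) = -17496/1953125 m
Superposition: y = Σ y_i = -72909/7812500 m ≈ -0.009332 m

y(24/5) = -72909/7812500 m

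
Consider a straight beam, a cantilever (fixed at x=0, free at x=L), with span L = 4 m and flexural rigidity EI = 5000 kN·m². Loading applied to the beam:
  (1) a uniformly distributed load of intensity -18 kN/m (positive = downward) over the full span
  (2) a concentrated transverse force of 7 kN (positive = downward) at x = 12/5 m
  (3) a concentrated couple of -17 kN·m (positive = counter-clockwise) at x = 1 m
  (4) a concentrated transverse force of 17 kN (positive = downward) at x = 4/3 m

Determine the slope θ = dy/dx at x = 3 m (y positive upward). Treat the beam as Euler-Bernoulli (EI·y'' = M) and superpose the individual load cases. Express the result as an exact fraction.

Load 1 — uniform load w=-18 kN/m over full span:
  θ_1 = -wx(x²-3Lx+3L²)/(6EI) = -(-18)·3·(3²-3·4·3+3·4²)/(6·5000) = 189/5000 rad
Load 2 — point force P=7 kN at a=12/5 m (b=L-a=8/5):
  θ_2 = -Pa²/(2EI)  [x>a] = -7·(12/5)²/(2·5000) = -63/15625 rad
Load 3 — applied couple M₀=-17 kN·m at a=1 m (b=L-a=3):
  θ_3 = M₀a/EI  [x>a] = (-17)·1/5000 = -17/5000 rad
Load 4 — point force P=17 kN at a=4/3 m (b=L-a=8/3):
  θ_4 = -Pa²/(2EI)  [x>a] = -17·(4/3)²/(2·5000) = -17/5625 rad
Superposition: θ = Σ θ_i = 7691/281250 rad ≈ 0.027346 rad

θ(3) = 7691/281250 rad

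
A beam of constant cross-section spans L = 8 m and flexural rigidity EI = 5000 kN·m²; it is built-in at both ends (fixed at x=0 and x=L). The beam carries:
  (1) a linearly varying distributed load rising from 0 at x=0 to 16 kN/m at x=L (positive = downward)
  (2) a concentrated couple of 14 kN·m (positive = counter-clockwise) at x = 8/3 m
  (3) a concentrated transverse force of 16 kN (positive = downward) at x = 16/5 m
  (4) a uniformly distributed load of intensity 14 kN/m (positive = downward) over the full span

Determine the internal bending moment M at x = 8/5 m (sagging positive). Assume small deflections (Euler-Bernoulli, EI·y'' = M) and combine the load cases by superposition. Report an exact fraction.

Load 1 — triangular load w₀=16 kN/m (0→w₀ over full span):
  M_1 = 3w₀Lx/20 - w₀L²/30 - w₀x³/(6L) = 3·16·8·(8/5)/20 - 16·8²/30 - 16·(8/5)³/(6·8) = -1792/375 kN·m
Load 2 — applied couple M₀=14 kN·m at a=8/3 m (b=L-a=16/3):
  M_2 = R_Ax - M_A  [x≤a] with R_A=7/3, M_A=0 = (7/3)·(8/5) - 0 = 56/15 kN·m
Load 3 — point force P=16 kN at a=16/5 m (b=L-a=24/5):
  M_3 = Pb²(3a+b)x/L³ - Pab²/L²  [x≤a] = 16·(24/5)²·(3·(16/5)+(24/5))·(8/5)/8³ - 16·(16/5)·(24/5)²/8² = -1152/625 kN·m
Load 4 — uniform load w=14 kN/m over full span:
  M_4 = wLx/2 - wL²/12 - wx²/2 = 14·8·(8/5)/2 - 14·8²/12 - 14·(8/5)²/2 = -224/75 kN·m
Superposition: M = Σ M_i = -3672/625 kN·m ≈ -5.875200 kN·m

M(8/5) = -3672/625 kN·m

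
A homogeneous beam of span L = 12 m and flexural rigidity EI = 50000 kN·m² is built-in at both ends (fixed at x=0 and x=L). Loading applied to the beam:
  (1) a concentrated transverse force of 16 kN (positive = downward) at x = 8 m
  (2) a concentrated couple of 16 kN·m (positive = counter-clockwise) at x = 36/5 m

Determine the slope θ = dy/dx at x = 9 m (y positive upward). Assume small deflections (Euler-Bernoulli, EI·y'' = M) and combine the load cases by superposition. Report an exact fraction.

Load 1 — point force P=16 kN at a=8 m (b=L-a=4):
  θ_1 = Pa²(L-x)(2bL-(3b+a)(L-x))/(2L³EI)  [x>a] = 16·8²·(12-9)·(2·4·12-(3·4+8)·(12-9))/(2·12³·50000) = 2/3125 rad
Load 2 — applied couple M₀=16 kN·m at a=36/5 m (b=L-a=24/5):
  θ_2 = (R_Ax²/2 - M_Ax - M₀(x-a))/EI  [x>a] with R_A=48/25, M_A=128/25 = ((48/25)·9²/2 - (128/25)·9 - 16·(9-(36/5)))/50000 = 9/156250 rad
Superposition: θ = Σ θ_i = 109/156250 rad ≈ 0.000698 rad

θ(9) = 109/156250 rad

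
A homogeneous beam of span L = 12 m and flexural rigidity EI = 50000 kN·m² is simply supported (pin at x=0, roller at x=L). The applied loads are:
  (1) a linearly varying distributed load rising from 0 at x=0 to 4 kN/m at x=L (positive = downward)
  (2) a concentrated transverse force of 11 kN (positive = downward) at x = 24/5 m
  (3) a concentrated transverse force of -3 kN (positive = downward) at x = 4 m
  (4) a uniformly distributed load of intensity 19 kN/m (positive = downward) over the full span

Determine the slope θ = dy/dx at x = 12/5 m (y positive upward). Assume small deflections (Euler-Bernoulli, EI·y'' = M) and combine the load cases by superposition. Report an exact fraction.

Load 1 — triangular load w₀=4 kN/m (0→w₀ over full span):
  θ_1 = -w₀(7L⁴-30L²x²+15x⁴)/(360LEI) = -4·(7·12⁴-30·12²·(12/5)²+15·(12/5)⁴)/(360·12·50000) = -4368/1953125 rad
Load 2 — point force P=11 kN at a=24/5 m (b=L-a=36/5):
  θ_2 = -Pb(L²-b²-3x²)/(6LEI)  [x≤a] = -11·(36/5)·(12²-(36/5)²-3·(12/5)²)/(6·12·50000) = -1287/781250 rad
Load 3 — point force P=-3 kN at a=4 m (b=L-a=8):
  θ_3 = -Pb(L²-b²-3x²)/(6LEI)  [x≤a] = -(-3)·8·(12²-8²-3·(12/5)²)/(6·12·50000) = 98/234375 rad
Load 4 — uniform load w=19 kN/m over full span:
  θ_4 = -w(L³-6Lx²+4x³)/(24EI) = -19·(12³-6·12·(12/5)²+4·(12/5)³)/(24·50000) = -16929/781250 rad
Superposition: θ = Σ θ_i = -147274/5859375 rad ≈ -0.025135 rad

θ(12/5) = -147274/5859375 rad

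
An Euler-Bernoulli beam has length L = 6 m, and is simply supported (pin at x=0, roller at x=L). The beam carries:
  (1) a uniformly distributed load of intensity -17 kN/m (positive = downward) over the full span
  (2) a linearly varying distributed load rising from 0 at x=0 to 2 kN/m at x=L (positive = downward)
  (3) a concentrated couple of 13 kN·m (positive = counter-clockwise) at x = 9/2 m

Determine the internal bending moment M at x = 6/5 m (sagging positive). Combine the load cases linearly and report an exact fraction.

M(6/5) = -5507/125 kN·m

Load 1 — uniform load w=-17 kN/m over full span:
  M_1 = wx(L-x)/2 = (-17)·(6/5)·(6-(6/5))/2 = -1224/25 kN·m
Load 2 — triangular load w₀=2 kN/m (0→w₀ over full span):
  M_2 = w₀Lx/6 - w₀x³/(6L) = 2·6·(6/5)/6 - 2·(6/5)³/(6·6) = 288/125 kN·m
Load 3 — applied couple M₀=13 kN·m at a=9/2 m (b=L-a=3/2):
  M_3 = M₀x/L  [x≤a] = 13·(6/5)/6 = 13/5 kN·m
Superposition: M = Σ M_i = -5507/125 kN·m ≈ -44.056000 kN·m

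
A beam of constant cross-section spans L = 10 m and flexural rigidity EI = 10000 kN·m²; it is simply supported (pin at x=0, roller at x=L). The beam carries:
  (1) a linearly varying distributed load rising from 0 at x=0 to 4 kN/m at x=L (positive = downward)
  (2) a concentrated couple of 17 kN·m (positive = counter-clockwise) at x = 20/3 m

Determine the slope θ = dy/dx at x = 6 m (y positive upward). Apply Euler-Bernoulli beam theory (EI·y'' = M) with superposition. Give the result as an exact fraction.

Load 1 — triangular load w₀=4 kN/m (0→w₀ over full span):
  θ_1 = -w₀(7L⁴-30L²x²+15x⁴)/(360LEI) = -4·(7·10⁴-30·10²·6²+15·6⁴)/(360·10·10000) = 58/28125 rad
Load 2 — applied couple M₀=17 kN·m at a=20/3 m (b=L-a=10/3):
  θ_2 = (M₀x²/(2L)+C₁)/EI  [x≤a] with C₁=M₀(3b²-L²)/(6L)=-170/9 = (17·6²/(2·10)+(-170/9))/10000 = 527/450000 rad
Superposition: θ = Σ θ_i = 97/30000 rad ≈ 0.003233 rad

θ(6) = 97/30000 rad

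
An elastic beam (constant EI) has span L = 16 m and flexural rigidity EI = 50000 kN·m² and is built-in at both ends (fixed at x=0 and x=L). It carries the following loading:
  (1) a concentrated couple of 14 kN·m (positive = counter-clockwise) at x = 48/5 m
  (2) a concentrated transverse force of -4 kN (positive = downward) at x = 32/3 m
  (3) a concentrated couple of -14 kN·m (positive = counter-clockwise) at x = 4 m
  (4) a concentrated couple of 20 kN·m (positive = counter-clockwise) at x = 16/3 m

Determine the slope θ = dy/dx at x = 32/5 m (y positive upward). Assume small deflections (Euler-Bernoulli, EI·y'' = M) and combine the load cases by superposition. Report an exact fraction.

Load 1 — applied couple M₀=14 kN·m at a=48/5 m (b=L-a=32/5):
  θ_1 = (R_Ax²/2 - M_Ax)/EI  [x≤a] with R_A=63/50, M_A=112/25 = ((63/50)·(32/5)²/2 - (112/25)·(32/5))/50000 = -112/1953125 rad
Load 2 — point force P=-4 kN at a=32/3 m (b=L-a=16/3):
  θ_2 = -Pb²x(2aL-(3a+b)x)/(2L³EI)  [x≤a] = -(-4)·(16/3)²·(32/5)·(2·(32/3)·16-(3·(32/3)+(16/3))·(32/5))/(2·16³·50000) = 128/703125 rad
Load 3 — applied couple M₀=-14 kN·m at a=4 m (b=L-a=12):
  θ_3 = (R_Ax²/2 - M_Ax - M₀(x-a))/EI  [x>a] with R_A=-63/64, M_A=21/8 = ((-63/64)·(32/5)²/2 - (21/8)·(32/5) - (-14)·((32/5)-4))/50000 = -21/312500 rad
Load 4 — applied couple M₀=20 kN·m at a=16/3 m (b=L-a=32/3):
  θ_4 = (R_Ax²/2 - M_Ax - M₀(x-a))/EI  [x>a] with R_A=5/3, M_A=0 = ((5/3)·(32/5)²/2 - 0·(32/5) - 20·((32/5)-(16/3)))/50000 = 4/15625 rad
Superposition: θ = Σ θ_i = 22043/70312500 rad ≈ 0.000314 rad

θ(32/5) = 22043/70312500 rad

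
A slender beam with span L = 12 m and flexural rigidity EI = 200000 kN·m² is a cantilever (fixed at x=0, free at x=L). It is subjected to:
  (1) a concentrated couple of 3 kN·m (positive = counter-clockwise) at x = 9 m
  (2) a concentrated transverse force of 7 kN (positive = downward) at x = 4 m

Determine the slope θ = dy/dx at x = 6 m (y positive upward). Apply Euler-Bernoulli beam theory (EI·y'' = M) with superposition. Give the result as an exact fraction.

Load 1 — applied couple M₀=3 kN·m at a=9 m (b=L-a=3):
  θ_1 = M₀x/EI  [x≤a] = 3·6/200000 = 9/100000 rad
Load 2 — point force P=7 kN at a=4 m (b=L-a=8):
  θ_2 = -Pa²/(2EI)  [x>a] = -7·4²/(2·200000) = -7/25000 rad
Superposition: θ = Σ θ_i = -19/100000 rad ≈ -0.000190 rad

θ(6) = -19/100000 rad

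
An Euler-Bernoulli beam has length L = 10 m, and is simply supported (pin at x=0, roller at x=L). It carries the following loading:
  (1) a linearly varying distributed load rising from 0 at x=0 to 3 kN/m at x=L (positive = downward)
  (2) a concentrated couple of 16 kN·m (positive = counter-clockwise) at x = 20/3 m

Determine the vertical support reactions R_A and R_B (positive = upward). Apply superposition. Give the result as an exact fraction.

Load 1 — triangular load w₀=3 kN/m (0→w₀ over full span):
  R_A = w₀L/6 = 3·10/6 = 5 kN
  R_B = w₀L/3 = 3·10/3 = 10 kN
Load 2 — applied couple M₀=16 kN·m at a=20/3 m (b=L-a=10/3):
  R_A = M₀/L = 16/10 = 8/5 kN
  R_B = -M₀/L = -16/10 = -8/5 kN
Superposition: R_A = 33/5 kN, R_B = 42/5 kN

R_A = 33/5 kN, R_B = 42/5 kN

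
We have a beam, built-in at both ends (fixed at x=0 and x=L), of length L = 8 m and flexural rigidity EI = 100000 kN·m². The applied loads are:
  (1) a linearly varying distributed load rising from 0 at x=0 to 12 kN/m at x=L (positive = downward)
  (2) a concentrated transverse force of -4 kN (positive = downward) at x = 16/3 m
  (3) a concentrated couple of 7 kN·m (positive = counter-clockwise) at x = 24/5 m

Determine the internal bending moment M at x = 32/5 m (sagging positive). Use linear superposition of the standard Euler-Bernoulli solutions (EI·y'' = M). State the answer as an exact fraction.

Load 1 — triangular load w₀=12 kN/m (0→w₀ over full span):
  M_1 = 3w₀Lx/20 - w₀L²/30 - w₀x³/(6L) = 3·12·8·(32/5)/20 - 12·8²/30 - 12·(32/5)³/(6·8) = 128/125 kN·m
Load 2 — point force P=-4 kN at a=16/3 m (b=L-a=8/3):
  M_2 = Pa²(a+3b)(L-x)/L³ - Pa²b/L²  [x>a] = (-4)·(16/3)²·((16/3)+3·(8/3))·(8-(32/5))/8³ - (-4)·(16/3)²·(8/3)/8² = 0 kN·m
Load 3 — applied couple M₀=7 kN·m at a=24/5 m (b=L-a=16/5):
  M_3 = R_Ax - M_A - M₀  [x>a] with R_A=63/50, M_A=56/25 = (63/50)·(32/5) - (56/25) - 7 = -147/125 kN·m
Superposition: M = Σ M_i = -19/125 kN·m ≈ -0.152000 kN·m

M(32/5) = -19/125 kN·m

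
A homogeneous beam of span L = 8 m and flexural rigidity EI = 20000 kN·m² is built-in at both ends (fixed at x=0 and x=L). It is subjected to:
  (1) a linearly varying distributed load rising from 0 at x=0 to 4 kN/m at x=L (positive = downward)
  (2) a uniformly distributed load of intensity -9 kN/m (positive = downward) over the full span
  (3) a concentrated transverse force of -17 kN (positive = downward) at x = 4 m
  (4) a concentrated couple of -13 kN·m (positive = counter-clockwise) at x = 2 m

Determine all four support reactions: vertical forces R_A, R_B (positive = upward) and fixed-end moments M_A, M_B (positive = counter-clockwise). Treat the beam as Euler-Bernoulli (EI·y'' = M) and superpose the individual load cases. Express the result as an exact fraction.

Load 1 — triangular load w₀=4 kN/m (0→w₀ over full span):
  R_A = 3w₀L/20 = 3·4·8/20 = 24/5 kN
  M_A = w₀L²/30 = 4·8²/30 = 128/15 kN·m
  R_B = 7w₀L/20 = 7·4·8/20 = 56/5 kN
  M_B = -w₀L²/20 = -4·8²/20 = -64/5 kN·m
Load 2 — uniform load w=-9 kN/m over full span:
  R_A = wL/2 = (-9)·8/2 = -36 kN
  M_A = wL²/12 = (-9)·8²/12 = -48 kN·m
  R_B = wL/2 = (-9)·8/2 = -36 kN
  M_B = -wL²/12 = -(-9)·8²/12 = 48 kN·m
Load 3 — point force P=-17 kN at a=4 m (b=L-a=4):
  R_A = Pb²(3a+b)/L³ = (-17)·4²·(3·4+4)/8³ = -17/2 kN
  M_A = Pab²/L² = (-17)·4·4²/8² = -17 kN·m
  R_B = Pa²(a+3b)/L³ = (-17)·4²·(4+3·4)/8³ = -17/2 kN
  M_B = -Pa²b/L² = -(-17)·4²·4/8² = 17 kN·m
Load 4 — applied couple M₀=-13 kN·m at a=2 m (b=L-a=6):
  R_A = 6M₀ab/L³ = 6·(-13)·2·6/8³ = -117/64 kN
  M_A = M₀b(2a-b)/L² = (-13)·6·(2·2-6)/8² = 39/16 kN·m
  R_B = -6M₀ab/L³ = -6·(-13)·2·6/8³ = 117/64 kN
  M_B = M₀a(2b-a)/L² = (-13)·2·(2·6-2)/8² = -65/16 kN·m
Superposition: R_A = -13289/320 kN, M_A = -12967/240 kN·m, R_B = -10071/320 kN, M_B = 3851/80 kN·m

R_A = -13289/320 kN, M_A = -12967/240 kN·m, R_B = -10071/320 kN, M_B = 3851/80 kN·m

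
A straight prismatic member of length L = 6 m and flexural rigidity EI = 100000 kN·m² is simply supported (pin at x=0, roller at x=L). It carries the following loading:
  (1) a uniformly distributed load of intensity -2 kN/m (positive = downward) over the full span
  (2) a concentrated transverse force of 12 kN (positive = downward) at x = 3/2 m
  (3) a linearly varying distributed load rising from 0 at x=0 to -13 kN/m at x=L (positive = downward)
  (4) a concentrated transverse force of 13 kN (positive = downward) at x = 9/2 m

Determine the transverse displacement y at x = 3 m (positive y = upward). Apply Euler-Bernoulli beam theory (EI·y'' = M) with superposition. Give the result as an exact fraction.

y(3) = 423/640000 m

Load 1 — uniform load w=-2 kN/m over full span:
  y_1 = -wx(L³-2Lx²+x³)/(24EI) = -(-2)·3·(6³-2·6·3²+3³)/(24·100000) = 27/80000 m
Load 2 — point force P=12 kN at a=3/2 m (b=L-a=9/2):
  y_2 = -Pa(L-x)(2Lx-a²-x²)/(6LEI)  [x>a] = -12·(3/2)·(6-3)·(2·6·3-(3/2)²-3²)/(6·6·100000) = -297/800000 m
Load 3 — triangular load w₀=-13 kN/m (0→w₀ over full span):
  y_3 = -w₀x(7L⁴-10L²x²+3x⁴)/(360LEI) = -(-13)·3·(7·6⁴-10·6²·3²+3·3⁴)/(360·6·100000) = 351/320000 m
Load 4 — point force P=13 kN at a=9/2 m (b=L-a=3/2):
  y_4 = -Pbx(L²-b²-x²)/(6LEI)  [x≤a] = -13·(3/2)·3·(6²-(3/2)²-3²)/(6·6·100000) = -1287/3200000 m
Superposition: y = Σ y_i = 423/640000 m ≈ 0.000661 m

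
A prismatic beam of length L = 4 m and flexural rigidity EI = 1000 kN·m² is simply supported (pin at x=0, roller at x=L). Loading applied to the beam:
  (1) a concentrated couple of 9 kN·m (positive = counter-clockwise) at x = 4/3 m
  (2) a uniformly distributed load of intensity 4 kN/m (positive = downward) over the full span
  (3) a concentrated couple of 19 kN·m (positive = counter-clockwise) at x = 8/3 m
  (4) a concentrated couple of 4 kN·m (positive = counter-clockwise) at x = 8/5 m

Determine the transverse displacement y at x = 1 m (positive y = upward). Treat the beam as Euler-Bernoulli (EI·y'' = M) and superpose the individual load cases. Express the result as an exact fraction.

Load 1 — applied couple M₀=9 kN·m at a=4/3 m (b=L-a=8/3):
  y_1 = (M₀x³/(6L)+C₁x)/EI  [x≤a] with C₁=M₀(3b²-L²)/(6L)=2 = (9·1³/(6·4)+2·1)/1000 = 19/8000 m
Load 2 — uniform load w=4 kN/m over full span:
  y_2 = -wx(L³-2Lx²+x³)/(24EI) = -4·1·(4³-2·4·1²+1³)/(24·1000) = -19/2000 m
Load 3 — applied couple M₀=19 kN·m at a=8/3 m (b=L-a=4/3):
  y_3 = (M₀x³/(6L)+C₁x)/EI  [x≤a] with C₁=M₀(3b²-L²)/(6L)=-76/9 = (19·1³/(6·4)+(-76/9)·1)/1000 = -551/72000 m
Load 4 — applied couple M₀=4 kN·m at a=8/5 m (b=L-a=12/5):
  y_4 = (M₀x³/(6L)+C₁x)/EI  [x≤a] with C₁=M₀(3b²-L²)/(6L)=16/75 = (4·1³/(6·4)+(16/75)·1)/1000 = 19/50000 m
Superposition: y = Σ y_i = -6479/450000 m ≈ -0.014398 m

y(1) = -6479/450000 m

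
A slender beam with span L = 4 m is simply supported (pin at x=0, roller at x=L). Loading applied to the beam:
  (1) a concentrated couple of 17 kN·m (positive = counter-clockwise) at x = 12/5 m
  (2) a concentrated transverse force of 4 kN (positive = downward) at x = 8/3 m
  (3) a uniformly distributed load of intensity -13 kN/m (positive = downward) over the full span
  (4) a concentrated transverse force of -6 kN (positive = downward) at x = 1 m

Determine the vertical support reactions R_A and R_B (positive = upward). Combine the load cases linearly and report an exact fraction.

Load 1 — applied couple M₀=17 kN·m at a=12/5 m (b=L-a=8/5):
  R_A = M₀/L = 17/4 kN
  R_B = -M₀/L = -17/4 kN
Load 2 — point force P=4 kN at a=8/3 m (b=L-a=4/3):
  R_A = Pb/L = 4·(4/3)/4 = 4/3 kN
  R_B = Pa/L = 4·(8/3)/4 = 8/3 kN
Load 3 — uniform load w=-13 kN/m over full span:
  R_A = wL/2 = (-13)·4/2 = -26 kN
  R_B = wL/2 = (-13)·4/2 = -26 kN
Load 4 — point force P=-6 kN at a=1 m (b=L-a=3):
  R_A = Pb/L = (-6)·3/4 = -9/2 kN
  R_B = Pa/L = (-6)·1/4 = -3/2 kN
Superposition: R_A = -299/12 kN, R_B = -349/12 kN

R_A = -299/12 kN, R_B = -349/12 kN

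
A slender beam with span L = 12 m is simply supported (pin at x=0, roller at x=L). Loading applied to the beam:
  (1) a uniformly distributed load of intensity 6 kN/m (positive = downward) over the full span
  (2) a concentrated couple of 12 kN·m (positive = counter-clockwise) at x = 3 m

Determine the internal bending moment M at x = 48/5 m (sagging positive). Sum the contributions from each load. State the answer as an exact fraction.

M(48/5) = 1668/25 kN·m

Load 1 — uniform load w=6 kN/m over full span:
  M_1 = wx(L-x)/2 = 6·(48/5)·(12-(48/5))/2 = 1728/25 kN·m
Load 2 — applied couple M₀=12 kN·m at a=3 m (b=L-a=9):
  M_2 = M₀x/L - M₀  [x>a] = 12·(48/5)/12 - 12 = -12/5 kN·m
Superposition: M = Σ M_i = 1668/25 kN·m ≈ 66.720000 kN·m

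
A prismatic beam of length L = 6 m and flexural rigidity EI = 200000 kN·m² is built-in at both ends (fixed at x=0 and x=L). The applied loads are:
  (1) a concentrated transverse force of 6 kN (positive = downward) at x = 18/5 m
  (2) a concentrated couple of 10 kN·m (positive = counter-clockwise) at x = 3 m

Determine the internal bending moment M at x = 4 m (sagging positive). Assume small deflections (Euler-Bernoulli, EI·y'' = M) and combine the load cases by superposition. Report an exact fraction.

Load 1 — point force P=6 kN at a=18/5 m (b=L-a=12/5):
  M_1 = Pa²(a+3b)(L-x)/L³ - Pa²b/L²  [x>a] = 6·(18/5)²·((18/5)+3·(12/5))·(6-4)/6³ - 6·(18/5)²·(12/5)/6² = 324/125 kN·m
Load 2 — applied couple M₀=10 kN·m at a=3 m (b=L-a=3):
  M_2 = R_Ax - M_A - M₀  [x>a] with R_A=5/2, M_A=5/2 = (5/2)·4 - (5/2) - 10 = -5/2 kN·m
Superposition: M = Σ M_i = 23/250 kN·m ≈ 0.092000 kN·m

M(4) = 23/250 kN·m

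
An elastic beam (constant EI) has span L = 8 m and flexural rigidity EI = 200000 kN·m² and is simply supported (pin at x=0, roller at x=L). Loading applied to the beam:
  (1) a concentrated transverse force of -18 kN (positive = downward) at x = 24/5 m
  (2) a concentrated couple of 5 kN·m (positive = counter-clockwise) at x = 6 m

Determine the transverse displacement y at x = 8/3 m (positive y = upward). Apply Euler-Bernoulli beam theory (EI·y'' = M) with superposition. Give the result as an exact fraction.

Load 1 — point force P=-18 kN at a=24/5 m (b=L-a=16/5):
  y_1 = -Pbx(L²-b²-x²)/(6LEI)  [x≤a] = -(-18)·(16/5)·(8/3)·(8²-(16/5)²-(8/3)²)/(6·8·200000) = 2624/3515625 m
Load 2 — applied couple M₀=5 kN·m at a=6 m (b=L-a=2):
  y_2 = (M₀x³/(6L)+C₁x)/EI  [x≤a] with C₁=M₀(3b²-L²)/(6L)=-65/12 = (5·(8/3)³/(6·8)+(-65/12)·(8/3))/200000 = -101/1620000 m
Superposition: y = Σ y_i = 692587/1012500000 m ≈ 0.000684 m

y(8/3) = 692587/1012500000 m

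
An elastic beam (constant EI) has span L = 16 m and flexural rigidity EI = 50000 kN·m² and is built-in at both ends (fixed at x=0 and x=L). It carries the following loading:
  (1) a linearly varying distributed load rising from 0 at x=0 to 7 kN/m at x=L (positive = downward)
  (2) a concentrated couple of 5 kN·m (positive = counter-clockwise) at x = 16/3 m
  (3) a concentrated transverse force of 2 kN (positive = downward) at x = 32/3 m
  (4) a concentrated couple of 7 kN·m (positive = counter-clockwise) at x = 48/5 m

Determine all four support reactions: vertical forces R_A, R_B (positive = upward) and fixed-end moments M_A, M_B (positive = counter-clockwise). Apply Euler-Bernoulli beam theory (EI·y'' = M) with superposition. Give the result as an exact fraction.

R_A = 24793/1350 kN, M_A = 43432/675 kN·m, R_B = 53507/1350 kN, M_B = -61988/675 kN·m

Load 1 — triangular load w₀=7 kN/m (0→w₀ over full span):
  R_A = 3w₀L/20 = 3·7·16/20 = 84/5 kN
  M_A = w₀L²/30 = 7·16²/30 = 896/15 kN·m
  R_B = 7w₀L/20 = 7·7·16/20 = 196/5 kN
  M_B = -w₀L²/20 = -7·16²/20 = -448/5 kN·m
Load 2 — applied couple M₀=5 kN·m at a=16/3 m (b=L-a=32/3):
  R_A = 6M₀ab/L³ = 6·5·(16/3)·(32/3)/16³ = 5/12 kN
  M_A = M₀b(2a-b)/L² = 5·(32/3)·(2·(16/3)-(32/3))/16² = 0 kN·m
  R_B = -6M₀ab/L³ = -6·5·(16/3)·(32/3)/16³ = -5/12 kN
  M_B = M₀a(2b-a)/L² = 5·(16/3)·(2·(32/3)-(16/3))/16² = 5/3 kN·m
Load 3 — point force P=2 kN at a=32/3 m (b=L-a=16/3):
  R_A = Pb²(3a+b)/L³ = 2·(16/3)²·(3·(32/3)+(16/3))/16³ = 14/27 kN
  M_A = Pab²/L² = 2·(32/3)·(16/3)²/16² = 64/27 kN·m
  R_B = Pa²(a+3b)/L³ = 2·(32/3)²·((32/3)+3·(16/3))/16³ = 40/27 kN
  M_B = -Pa²b/L² = -2·(32/3)²·(16/3)/16² = -128/27 kN·m
Load 4 — applied couple M₀=7 kN·m at a=48/5 m (b=L-a=32/5):
  R_A = 6M₀ab/L³ = 6·7·(48/5)·(32/5)/16³ = 63/100 kN
  M_A = M₀b(2a-b)/L² = 7·(32/5)·(2·(48/5)-(32/5))/16² = 56/25 kN·m
  R_B = -6M₀ab/L³ = -6·7·(48/5)·(32/5)/16³ = -63/100 kN
  M_B = M₀a(2b-a)/L² = 7·(48/5)·(2·(32/5)-(48/5))/16² = 21/25 kN·m
Superposition: R_A = 24793/1350 kN, M_A = 43432/675 kN·m, R_B = 53507/1350 kN, M_B = -61988/675 kN·m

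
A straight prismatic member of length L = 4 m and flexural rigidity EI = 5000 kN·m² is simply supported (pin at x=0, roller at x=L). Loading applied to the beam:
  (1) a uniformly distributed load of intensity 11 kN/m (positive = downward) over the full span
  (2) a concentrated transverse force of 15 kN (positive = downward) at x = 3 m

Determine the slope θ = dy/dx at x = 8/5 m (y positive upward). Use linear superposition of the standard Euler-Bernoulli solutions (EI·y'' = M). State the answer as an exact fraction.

θ(8/5) = -39773/15000000 rad

Load 1 — uniform load w=11 kN/m over full span:
  θ_1 = -w(L³-6Lx²+4x³)/(24EI) = -11·(4³-6·4·(8/5)²+4·(8/5)³)/(24·5000) = -407/234375 rad
Load 2 — point force P=15 kN at a=3 m (b=L-a=1):
  θ_2 = -Pb(L²-b²-3x²)/(6LEI)  [x≤a] = -15·1·(4²-1²-3·(8/5)²)/(6·4·5000) = -183/200000 rad
Superposition: θ = Σ θ_i = -39773/15000000 rad ≈ -0.002652 rad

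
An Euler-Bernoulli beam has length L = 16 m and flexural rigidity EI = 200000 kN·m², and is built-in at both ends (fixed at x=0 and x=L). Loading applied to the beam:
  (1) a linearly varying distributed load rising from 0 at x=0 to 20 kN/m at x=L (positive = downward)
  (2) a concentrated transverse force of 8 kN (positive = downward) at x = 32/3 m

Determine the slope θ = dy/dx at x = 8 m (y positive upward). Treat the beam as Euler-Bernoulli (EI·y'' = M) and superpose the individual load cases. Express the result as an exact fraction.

θ(8) = -22/84375 rad

Load 1 — triangular load w₀=20 kN/m (0→w₀ over full span):
  θ_1 = -w₀(2x(L-x)(L-2x)(x+2L)+x²(L-x)²)/(120LEI) = -20·(2·8·(16-8)·(16-2·8)·(8+2·16)+8²·(16-8)²)/(120·16·200000) = -2/9375 rad
Load 2 — point force P=8 kN at a=32/3 m (b=L-a=16/3):
  θ_2 = -Pb²x(2aL-(3a+b)x)/(2L³EI)  [x≤a] = -8·(16/3)²·8·(2·(32/3)·16-(3·(32/3)+(16/3))·8)/(2·16³·200000) = -4/84375 rad
Superposition: θ = Σ θ_i = -22/84375 rad ≈ -0.000261 rad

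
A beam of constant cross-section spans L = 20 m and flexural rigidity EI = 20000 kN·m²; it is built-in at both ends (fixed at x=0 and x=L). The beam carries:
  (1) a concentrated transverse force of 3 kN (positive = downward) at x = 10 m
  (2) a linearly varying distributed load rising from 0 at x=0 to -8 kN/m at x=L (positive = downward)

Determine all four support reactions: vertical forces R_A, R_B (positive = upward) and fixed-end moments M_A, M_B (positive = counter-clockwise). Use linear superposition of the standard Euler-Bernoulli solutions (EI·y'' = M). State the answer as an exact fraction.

R_A = -45/2 kN, M_A = -595/6 kN·m, R_B = -109/2 kN, M_B = 305/2 kN·m

Load 1 — point force P=3 kN at a=10 m (b=L-a=10):
  R_A = Pb²(3a+b)/L³ = 3·10²·(3·10+10)/20³ = 3/2 kN
  M_A = Pab²/L² = 3·10·10²/20² = 15/2 kN·m
  R_B = Pa²(a+3b)/L³ = 3·10²·(10+3·10)/20³ = 3/2 kN
  M_B = -Pa²b/L² = -3·10²·10/20² = -15/2 kN·m
Load 2 — triangular load w₀=-8 kN/m (0→w₀ over full span):
  R_A = 3w₀L/20 = 3·(-8)·20/20 = -24 kN
  M_A = w₀L²/30 = (-8)·20²/30 = -320/3 kN·m
  R_B = 7w₀L/20 = 7·(-8)·20/20 = -56 kN
  M_B = -w₀L²/20 = -(-8)·20²/20 = 160 kN·m
Superposition: R_A = -45/2 kN, M_A = -595/6 kN·m, R_B = -109/2 kN, M_B = 305/2 kN·m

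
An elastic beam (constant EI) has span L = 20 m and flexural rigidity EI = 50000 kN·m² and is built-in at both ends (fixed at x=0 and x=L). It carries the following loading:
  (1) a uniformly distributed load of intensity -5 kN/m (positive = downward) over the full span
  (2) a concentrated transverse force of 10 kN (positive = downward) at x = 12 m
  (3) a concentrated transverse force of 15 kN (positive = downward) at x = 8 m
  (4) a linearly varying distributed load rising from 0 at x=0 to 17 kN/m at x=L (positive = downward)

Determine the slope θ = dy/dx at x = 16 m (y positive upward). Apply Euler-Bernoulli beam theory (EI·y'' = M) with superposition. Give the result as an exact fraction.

Load 1 — uniform load w=-5 kN/m over full span:
  θ_1 = -wx(L-x)(L-2x)/(12EI) = -(-5)·16·(20-16)·(20-2·16)/(12·50000) = -4/625 rad
Load 2 — point force P=10 kN at a=12 m (b=L-a=8):
  θ_2 = Pa²(L-x)(2bL-(3b+a)(L-x))/(2L³EI)  [x>a] = 10·12²·(20-16)·(2·8·20-(3·8+12)·(20-16))/(2·20³·50000) = 99/78125 rad
Load 3 — point force P=15 kN at a=8 m (b=L-a=12):
  θ_3 = Pa²(L-x)(2bL-(3b+a)(L-x))/(2L³EI)  [x>a] = 15·8²·(20-16)·(2·12·20-(3·12+8)·(20-16))/(2·20³·50000) = 114/78125 rad
Load 4 — triangular load w₀=17 kN/m (0→w₀ over full span):
  θ_4 = -w₀(2x(L-x)(L-2x)(x+2L)+x²(L-x)²)/(120LEI) = -17·(2·16·(20-16)·(20-2·16)·(16+2·20)+16²·(20-16)²)/(120·20·50000) = 544/46875 rad
Superposition: θ = Σ θ_i = 1859/234375 rad ≈ 0.007932 rad

θ(16) = 1859/234375 rad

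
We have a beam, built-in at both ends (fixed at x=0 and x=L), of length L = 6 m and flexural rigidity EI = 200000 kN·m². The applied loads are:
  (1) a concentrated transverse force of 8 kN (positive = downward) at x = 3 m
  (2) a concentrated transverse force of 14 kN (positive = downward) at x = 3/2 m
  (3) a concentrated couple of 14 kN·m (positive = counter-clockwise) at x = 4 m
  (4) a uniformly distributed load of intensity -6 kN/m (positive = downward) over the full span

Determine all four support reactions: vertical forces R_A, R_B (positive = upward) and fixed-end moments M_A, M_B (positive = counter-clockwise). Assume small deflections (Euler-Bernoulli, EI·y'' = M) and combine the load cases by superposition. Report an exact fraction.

R_A = 133/144 kN, M_A = 215/48 kN·m, R_B = -2149/144 kN, M_B = 129/16 kN·m

Load 1 — point force P=8 kN at a=3 m (b=L-a=3):
  R_A = Pb²(3a+b)/L³ = 8·3²·(3·3+3)/6³ = 4 kN
  M_A = Pab²/L² = 8·3·3²/6² = 6 kN·m
  R_B = Pa²(a+3b)/L³ = 8·3²·(3+3·3)/6³ = 4 kN
  M_B = -Pa²b/L² = -8·3²·3/6² = -6 kN·m
Load 2 — point force P=14 kN at a=3/2 m (b=L-a=9/2):
  R_A = Pb²(3a+b)/L³ = 14·(9/2)²·(3·(3/2)+(9/2))/6³ = 189/16 kN
  M_A = Pab²/L² = 14·(3/2)·(9/2)²/6² = 189/16 kN·m
  R_B = Pa²(a+3b)/L³ = 14·(3/2)²·((3/2)+3·(9/2))/6³ = 35/16 kN
  M_B = -Pa²b/L² = -14·(3/2)²·(9/2)/6² = -63/16 kN·m
Load 3 — applied couple M₀=14 kN·m at a=4 m (b=L-a=2):
  R_A = 6M₀ab/L³ = 6·14·4·2/6³ = 28/9 kN
  M_A = M₀b(2a-b)/L² = 14·2·(2·4-2)/6² = 14/3 kN·m
  R_B = -6M₀ab/L³ = -6·14·4·2/6³ = -28/9 kN
  M_B = M₀a(2b-a)/L² = 14·4·(2·2-4)/6² = 0 kN·m
Load 4 — uniform load w=-6 kN/m over full span:
  R_A = wL/2 = (-6)·6/2 = -18 kN
  M_A = wL²/12 = (-6)·6²/12 = -18 kN·m
  R_B = wL/2 = (-6)·6/2 = -18 kN
  M_B = -wL²/12 = -(-6)·6²/12 = 18 kN·m
Superposition: R_A = 133/144 kN, M_A = 215/48 kN·m, R_B = -2149/144 kN, M_B = 129/16 kN·m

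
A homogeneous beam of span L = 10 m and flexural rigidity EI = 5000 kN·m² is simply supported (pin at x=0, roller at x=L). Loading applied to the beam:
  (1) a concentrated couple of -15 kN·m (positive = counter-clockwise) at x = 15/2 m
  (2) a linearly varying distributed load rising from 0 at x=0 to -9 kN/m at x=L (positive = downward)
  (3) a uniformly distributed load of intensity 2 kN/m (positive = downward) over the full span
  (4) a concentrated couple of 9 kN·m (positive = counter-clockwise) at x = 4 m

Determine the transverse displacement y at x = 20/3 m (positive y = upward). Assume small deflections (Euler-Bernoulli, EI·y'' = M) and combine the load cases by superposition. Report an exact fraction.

y(20/3) = 369497/4860000 m

Load 1 — applied couple M₀=-15 kN·m at a=15/2 m (b=L-a=5/2):
  y_1 = (M₀x³/(6L)+C₁x)/EI  [x≤a] with C₁=M₀(3b²-L²)/(6L)=325/16 = ((-15)·(20/3)³/(6·10)+(325/16)·(20/3))/5000 = 53/4320 m
Load 2 — triangular load w₀=-9 kN/m (0→w₀ over full span):
  y_2 = -w₀x(7L⁴-10L²x²+3x⁴)/(360LEI) = -(-9)·(20/3)·(7·10⁴-10·10²·(20/3)²+3·(20/3)⁴)/(360·10·5000) = 17/162 m
Load 3 — uniform load w=2 kN/m over full span:
  y_3 = -wx(L³-2Lx²+x³)/(24EI) = -2·(20/3)·(10³-2·10·(20/3)²+(20/3)³)/(24·5000) = -11/243 m
Load 4 — applied couple M₀=9 kN·m at a=4 m (b=L-a=6):
  y_4 = (M₀x³/(6L)-M₀(x-a)²/2+C₁x)/EI  [x>a] with C₁=M₀(3b²-L²)/(6L)=6/5 = (9·(20/3)³/(6·10)-9·((20/3)-4)²/2+(6/5)·(20/3))/5000 = 23/5625 m
Superposition: y = Σ y_i = 369497/4860000 m ≈ 0.076028 m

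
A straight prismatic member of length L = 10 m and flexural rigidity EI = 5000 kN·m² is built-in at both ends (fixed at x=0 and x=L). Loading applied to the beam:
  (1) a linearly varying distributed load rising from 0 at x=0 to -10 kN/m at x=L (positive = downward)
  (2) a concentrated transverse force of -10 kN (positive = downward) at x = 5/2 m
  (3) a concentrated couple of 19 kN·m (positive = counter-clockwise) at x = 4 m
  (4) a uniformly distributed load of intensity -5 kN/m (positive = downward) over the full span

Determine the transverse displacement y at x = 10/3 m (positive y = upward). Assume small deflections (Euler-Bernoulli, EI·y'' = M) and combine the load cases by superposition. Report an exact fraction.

Load 1 — triangular load w₀=-10 kN/m (0→w₀ over full span):
  y_1 = -w₀x²(L-x)²(x+2L)/(120LEI) = -(-10)·(10/3)²·(10-(10/3))²·((10/3)+2·10)/(120·10·5000) = 14/729 m
Load 2 — point force P=-10 kN at a=5/2 m (b=L-a=15/2):
  y_2 = -Pa²(L-x)²(3bL-(3b+a)(L-x))/(6L³EI)  [x>a] = -(-10)·(5/2)²·(10-(10/3))²·(3·(15/2)·10-(3·(15/2)+(5/2))·(10-(10/3)))/(6·10³·5000) = 7/1296 m
Load 3 — applied couple M₀=19 kN·m at a=4 m (b=L-a=6):
  y_3 = (R_Ax³/6 - M_Ax²/2)/EI  [x≤a] with R_A=342/125, M_A=57/25 = ((342/125)·(10/3)³/6 - (57/25)·(10/3)²/2)/5000 = 19/22500 m
Load 4 — uniform load w=-5 kN/m over full span:
  y_4 = -wx²(L-x)²/(24EI) = -(-5)·(10/3)²·(10-(10/3))²/(24·5000) = 5/243 m
Superposition: y = Σ y_i = 335531/7290000 m ≈ 0.046026 m

y(10/3) = 335531/7290000 m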